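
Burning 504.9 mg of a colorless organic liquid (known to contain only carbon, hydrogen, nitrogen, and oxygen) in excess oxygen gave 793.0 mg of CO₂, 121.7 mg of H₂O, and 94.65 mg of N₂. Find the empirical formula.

mol C = 0.7930 g CO₂ ÷ 44.009 g/mol = 0.018019 mol
mol H = 2 × 0.1217 g H₂O ÷ 18.015 g/mol = 0.013511 mol
mol N = 2 × 0.09465 g N₂ ÷ 28.014 g/mol = 0.0067573 mol
mass O = 0.5049 − (0.21643 + 0.013619 + 0.094650) = 0.18020 g → mol O = 0.18020 ÷ 15.999 = 0.011263 mol
Divide by the smallest (0.0067573 mol): C 2.667, H 1.999, N 1.000, O 1.667
Multiplying each by 3 gives whole numbers: C 8.00, H 6.00, N 3.00, O 5.00

C8H6N3O5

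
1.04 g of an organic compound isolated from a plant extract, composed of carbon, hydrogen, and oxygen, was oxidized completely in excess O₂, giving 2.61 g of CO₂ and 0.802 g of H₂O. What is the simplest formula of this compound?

C4H6O

mol C = 2.61 g CO₂ ÷ 44.009 g/mol = 0.05931 mol
mol H = 2 × 0.802 g H₂O ÷ 18.015 g/mol = 0.08904 mol
mass O = 1.04 − (0.7123 + 0.08975) = 0.2379 g → mol O = 0.2379 ÷ 15.999 = 0.01487 mol
Divide by the smallest (0.01487 mol): C 3.988, H 5.987, O 1.000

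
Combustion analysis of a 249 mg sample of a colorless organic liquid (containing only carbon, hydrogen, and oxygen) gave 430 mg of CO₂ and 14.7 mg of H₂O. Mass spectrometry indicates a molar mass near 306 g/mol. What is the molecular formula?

mol C = 0.430 g CO₂ ÷ 44.009 g/mol = 0.009771 mol
mol H = 2 × 0.0147 g H₂O ÷ 18.015 g/mol = 0.001632 mol
mass O = 0.249 − (0.1174 + 0.001645) = 0.1300 g → mol O = 0.1300 ÷ 15.999 = 0.008125 mol
Divide by the smallest (0.001632 mol): C 5.987, H 1.000, O 4.979
Empirical formula: C6HO5
Empirical-formula mass = 153.07 g/mol; 306 ÷ 153.07 ≈ 2, so the molecular formula is C12H2O10.

C12H2O10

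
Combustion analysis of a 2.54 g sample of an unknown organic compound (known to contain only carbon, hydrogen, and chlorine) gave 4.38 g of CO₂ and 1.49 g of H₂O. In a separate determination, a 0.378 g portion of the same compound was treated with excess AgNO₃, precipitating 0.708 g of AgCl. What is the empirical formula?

C3H5Cl

mol C = 4.38 g CO₂ ÷ 44.009 g/mol = 0.09953 mol
mol H = 2 × 1.49 g H₂O ÷ 18.015 g/mol = 0.1654 mol
From the AgCl data: mol Cl per gram of compound = (0.708 ÷ 143.318) ÷ 0.378 = 0.01307 mol/g, so in the 2.54 g combustion sample mol Cl = 0.03320 mol
Divide by the smallest (0.03320 mol): C 2.998, H 4.983, Cl 1.000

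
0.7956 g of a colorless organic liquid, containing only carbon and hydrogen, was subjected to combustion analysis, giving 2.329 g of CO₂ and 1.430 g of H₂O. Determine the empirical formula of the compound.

mol C = 2.329 g CO₂ ÷ 44.009 g/mol = 0.052921 mol
mol H = 2 × 1.430 g H₂O ÷ 18.015 g/mol = 0.15876 mol
Divide by the smallest (0.052921 mol): C 1.000, H 3.000

CH3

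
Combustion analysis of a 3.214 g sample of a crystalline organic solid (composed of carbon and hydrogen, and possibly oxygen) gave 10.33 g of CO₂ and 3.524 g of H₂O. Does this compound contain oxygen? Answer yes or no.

mol C = 10.33 g CO₂ ÷ 44.009 g/mol = 0.23472 mol
mol H = 2 × 3.524 g H₂O ÷ 18.015 g/mol = 0.39123 mol
C and H together account for 3.2136 g — essentially the entire 3.214 g sample — so the compound contains no oxygen.

no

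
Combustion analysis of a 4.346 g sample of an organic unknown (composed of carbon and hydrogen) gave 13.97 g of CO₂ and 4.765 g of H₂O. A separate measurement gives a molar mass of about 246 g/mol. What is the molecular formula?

C18H30

mol C = 13.97 g CO₂ ÷ 44.009 g/mol = 0.31744 mol
mol H = 2 × 4.765 g H₂O ÷ 18.015 g/mol = 0.52900 mol
Divide by the smallest (0.31744 mol): C 1.000, H 1.666
Multiplying each by 3 gives whole numbers: C 3.00, H 5.00
Empirical formula: C3H5
Empirical-formula mass = 41.07 g/mol; 246 ÷ 41.07 ≈ 6, so the molecular formula is C18H30.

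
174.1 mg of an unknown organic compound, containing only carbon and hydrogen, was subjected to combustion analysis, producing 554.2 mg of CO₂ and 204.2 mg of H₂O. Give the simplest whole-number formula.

C5H9

mol C = 0.5542 g CO₂ ÷ 44.009 g/mol = 0.012593 mol
mol H = 2 × 0.2042 g H₂O ÷ 18.015 g/mol = 0.022670 mol
Divide by the smallest (0.012593 mol): C 1.000, H 1.800
Multiplying each by 5 gives whole numbers: C 5.00, H 9.00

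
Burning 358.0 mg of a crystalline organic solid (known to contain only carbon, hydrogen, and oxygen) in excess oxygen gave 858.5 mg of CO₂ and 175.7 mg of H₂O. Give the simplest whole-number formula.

mol C = 0.8585 g CO₂ ÷ 44.009 g/mol = 0.019507 mol
mol H = 2 × 0.1757 g H₂O ÷ 18.015 g/mol = 0.019506 mol
mass O = 0.3580 − (0.23430 + 0.019662) = 0.10403 g → mol O = 0.10403 ÷ 15.999 = 0.0065026 mol
Divide by the smallest (0.0065026 mol): C 3.000, H 3.000, O 1.000

C3H3O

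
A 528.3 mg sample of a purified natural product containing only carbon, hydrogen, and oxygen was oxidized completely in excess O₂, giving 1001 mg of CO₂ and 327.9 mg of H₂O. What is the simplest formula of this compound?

mol C = 1.001 g CO₂ ÷ 44.009 g/mol = 0.022745 mol
mol H = 2 × 0.3279 g H₂O ÷ 18.015 g/mol = 0.036403 mol
mass O = 0.5283 − (0.27319 + 0.036694) = 0.21841 g → mol O = 0.21841 ÷ 15.999 = 0.013652 mol
Divide by the smallest (0.013652 mol): C 1.666, H 2.667, O 1.000
Multiplying each by 3 gives whole numbers: C 5.00, H 8.00, O 3.00

C5H8O3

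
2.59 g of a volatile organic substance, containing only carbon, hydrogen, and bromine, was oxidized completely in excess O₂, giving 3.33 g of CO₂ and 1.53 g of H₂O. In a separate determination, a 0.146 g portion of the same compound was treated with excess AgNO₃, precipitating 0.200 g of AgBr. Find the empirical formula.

mol C = 3.33 g CO₂ ÷ 44.009 g/mol = 0.07567 mol
mol H = 2 × 1.53 g H₂O ÷ 18.015 g/mol = 0.1699 mol
From the AgBr data: mol Br per gram of compound = (0.200 ÷ 187.772) ÷ 0.146 = 0.007295 mol/g, so in the 2.59 g combustion sample mol Br = 0.01889 mol
Divide by the smallest (0.01889 mol): C 4.005, H 8.990, Br 1.000

C4H9Br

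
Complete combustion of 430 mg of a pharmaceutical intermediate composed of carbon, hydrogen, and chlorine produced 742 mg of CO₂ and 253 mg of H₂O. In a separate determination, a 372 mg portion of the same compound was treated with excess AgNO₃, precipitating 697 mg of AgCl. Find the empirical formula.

C3H5Cl

mol C = 0.742 g CO₂ ÷ 44.009 g/mol = 0.01686 mol
mol H = 2 × 0.253 g H₂O ÷ 18.015 g/mol = 0.02809 mol
From the AgCl data: mol Cl per gram of compound = (0.697 ÷ 143.318) ÷ 0.372 = 0.01307 mol/g, so in the 0.430 g combustion sample mol Cl = 0.005622 mol
Divide by the smallest (0.005622 mol): C 2.999, H 4.996, Cl 1.000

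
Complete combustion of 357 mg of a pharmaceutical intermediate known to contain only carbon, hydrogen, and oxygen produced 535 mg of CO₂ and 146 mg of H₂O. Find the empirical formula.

mol C = 0.535 g CO₂ ÷ 44.009 g/mol = 0.01216 mol
mol H = 2 × 0.146 g H₂O ÷ 18.015 g/mol = 0.01621 mol
mass O = 0.357 − (0.1460 + 0.01634) = 0.1946 g → mol O = 0.1946 ÷ 15.999 = 0.01217 mol
Divide by the smallest (0.01216 mol): C 1.000, H 1.333, O 1.001
Multiplying each by 3 gives whole numbers: C 3.00, H 4.00, O 3.00

C3H4O3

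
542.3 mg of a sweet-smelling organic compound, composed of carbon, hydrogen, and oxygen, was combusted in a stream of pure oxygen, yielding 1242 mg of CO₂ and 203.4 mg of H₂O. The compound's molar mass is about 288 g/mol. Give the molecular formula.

C15H12O6

mol C = 1.242 g CO₂ ÷ 44.009 g/mol = 0.028222 mol
mol H = 2 × 0.2034 g H₂O ÷ 18.015 g/mol = 0.022581 mol
mass O = 0.5423 − (0.33897 + 0.022762) = 0.18057 g → mol O = 0.18057 ÷ 15.999 = 0.011286 mol
Divide by the smallest (0.011286 mol): C 2.501, H 2.001, O 1.000
Multiplying each by 2 gives whole numbers: C 5.00, H 4.00, O 2.00
Empirical formula: C5H4O2
Empirical-formula mass = 96.08 g/mol; 288 ÷ 96.08 ≈ 3, so the molecular formula is C15H12O6.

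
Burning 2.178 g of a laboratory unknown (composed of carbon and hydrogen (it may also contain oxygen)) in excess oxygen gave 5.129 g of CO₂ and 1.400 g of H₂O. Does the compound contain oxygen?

yes

mol C = 5.129 g CO₂ ÷ 44.009 g/mol = 0.11654 mol
mol H = 2 × 1.400 g H₂O ÷ 18.015 g/mol = 0.15543 mol
C and H account for only 1.5565 g of the 2.178 g sample; the remaining 0.62152 g must be oxygen.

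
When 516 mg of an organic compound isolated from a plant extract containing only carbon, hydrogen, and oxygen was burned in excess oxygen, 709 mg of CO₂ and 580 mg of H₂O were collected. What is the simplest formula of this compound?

mol C = 0.709 g CO₂ ÷ 44.009 g/mol = 0.01611 mol
mol H = 2 × 0.580 g H₂O ÷ 18.015 g/mol = 0.06439 mol
mass O = 0.516 − (0.1935 + 0.06491) = 0.2576 g → mol O = 0.2576 ÷ 15.999 = 0.01610 mol
Divide by the smallest (0.01610 mol): C 1.001, H 3.999, O 1.000

CH4O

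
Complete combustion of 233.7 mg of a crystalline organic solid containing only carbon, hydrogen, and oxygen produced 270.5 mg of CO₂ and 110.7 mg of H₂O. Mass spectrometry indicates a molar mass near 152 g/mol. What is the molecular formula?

C4H8O6

mol C = 0.2705 g CO₂ ÷ 44.009 g/mol = 0.0061465 mol
mol H = 2 × 0.1107 g H₂O ÷ 18.015 g/mol = 0.012290 mol
mass O = 0.2337 − (0.073825 + 0.012388) = 0.14749 g → mol O = 0.14749 ÷ 15.999 = 0.0092185 mol
Divide by the smallest (0.0061465 mol): C 1.000, H 1.999, O 1.500
Multiplying each by 2 gives whole numbers: C 2.00, H 4.00, O 3.00
Empirical formula: C2H4O3
Empirical-formula mass = 76.05 g/mol; 152 ÷ 76.05 ≈ 2, so the molecular formula is C4H8O6.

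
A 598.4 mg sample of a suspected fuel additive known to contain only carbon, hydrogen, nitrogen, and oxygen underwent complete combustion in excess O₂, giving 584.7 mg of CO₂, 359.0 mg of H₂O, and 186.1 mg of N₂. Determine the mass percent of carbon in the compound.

26.67%

mol C = 0.5847 g CO₂ ÷ 44.009 g/mol = 0.013286 mol
mol H = 2 × 0.3590 g H₂O ÷ 18.015 g/mol = 0.039856 mol
mol N = 2 × 0.1861 g N₂ ÷ 28.014 g/mol = 0.013286 mol
mass O = 0.5984 − (0.15958 + 0.040175 + 0.18610) = 0.21255 g → mol O = 0.21255 ÷ 15.999 = 0.013285 mol
mass % C = 0.15958 g ÷ 0.5984 g × 100%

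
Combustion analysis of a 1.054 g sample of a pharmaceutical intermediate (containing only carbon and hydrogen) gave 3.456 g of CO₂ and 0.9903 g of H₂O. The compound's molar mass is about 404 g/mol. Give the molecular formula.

mol C = 3.456 g CO₂ ÷ 44.009 g/mol = 0.078529 mol
mol H = 2 × 0.9903 g H₂O ÷ 18.015 g/mol = 0.10994 mol
Divide by the smallest (0.078529 mol): C 1.000, H 1.400
Multiplying each by 5 gives whole numbers: C 5.00, H 7.00
Empirical formula: C5H7
Empirical-formula mass = 67.11 g/mol; 404 ÷ 67.11 ≈ 6, so the molecular formula is C30H42.

C30H42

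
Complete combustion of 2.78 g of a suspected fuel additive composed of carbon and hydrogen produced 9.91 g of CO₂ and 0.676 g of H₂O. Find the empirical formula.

C3H

mol C = 9.91 g CO₂ ÷ 44.009 g/mol = 0.2252 mol
mol H = 2 × 0.676 g H₂O ÷ 18.015 g/mol = 0.07505 mol
Divide by the smallest (0.07505 mol): C 3.000, H 1.000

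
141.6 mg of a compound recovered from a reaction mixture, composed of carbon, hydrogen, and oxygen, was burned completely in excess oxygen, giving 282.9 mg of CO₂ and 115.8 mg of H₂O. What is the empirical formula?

C2H4O

mol C = 0.2829 g CO₂ ÷ 44.009 g/mol = 0.0064282 mol
mol H = 2 × 0.1158 g H₂O ÷ 18.015 g/mol = 0.012856 mol
mass O = 0.1416 − (0.077209 + 0.012959) = 0.051432 g → mol O = 0.051432 ÷ 15.999 = 0.0032147 mol
Divide by the smallest (0.0032147 mol): C 2.000, H 3.999, O 1.000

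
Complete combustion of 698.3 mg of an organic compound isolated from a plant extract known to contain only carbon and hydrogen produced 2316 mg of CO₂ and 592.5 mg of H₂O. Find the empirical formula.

C4H5

mol C = 2.316 g CO₂ ÷ 44.009 g/mol = 0.052626 mol
mol H = 2 × 0.5925 g H₂O ÷ 18.015 g/mol = 0.065779 mol
Divide by the smallest (0.052626 mol): C 1.000, H 1.250
Multiplying each by 4 gives whole numbers: C 4.00, H 5.00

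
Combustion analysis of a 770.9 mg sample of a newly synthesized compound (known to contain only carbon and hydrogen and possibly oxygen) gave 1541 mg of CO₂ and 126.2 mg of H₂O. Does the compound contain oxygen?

yes

mol C = 1.541 g CO₂ ÷ 44.009 g/mol = 0.035016 mol
mol H = 2 × 0.1262 g H₂O ÷ 18.015 g/mol = 0.014011 mol
C and H account for only 0.43469 g of the 0.7709 g sample; the remaining 0.33621 g must be oxygen.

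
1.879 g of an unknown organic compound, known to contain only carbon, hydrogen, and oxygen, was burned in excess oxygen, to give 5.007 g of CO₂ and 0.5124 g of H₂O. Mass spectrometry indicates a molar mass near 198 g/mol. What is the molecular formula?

mol C = 5.007 g CO₂ ÷ 44.009 g/mol = 0.11377 mol
mol H = 2 × 0.5124 g H₂O ÷ 18.015 g/mol = 0.056886 mol
mass O = 1.879 − (1.3665 + 0.057341) = 0.45514 g → mol O = 0.45514 ÷ 15.999 = 0.028448 mol
Divide by the smallest (0.028448 mol): C 3.999, H 2.000, O 1.000
Empirical formula: C4H2O
Empirical-formula mass = 66.06 g/mol; 198 ÷ 66.06 ≈ 3, so the molecular formula is C12H6O3.

C12H6O3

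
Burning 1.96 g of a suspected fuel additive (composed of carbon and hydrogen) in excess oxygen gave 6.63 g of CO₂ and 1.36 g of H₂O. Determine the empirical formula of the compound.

CH

mol C = 6.63 g CO₂ ÷ 44.009 g/mol = 0.1507 mol
mol H = 2 × 1.36 g H₂O ÷ 18.015 g/mol = 0.1510 mol
Divide by the smallest (0.1507 mol): C 1.000, H 1.002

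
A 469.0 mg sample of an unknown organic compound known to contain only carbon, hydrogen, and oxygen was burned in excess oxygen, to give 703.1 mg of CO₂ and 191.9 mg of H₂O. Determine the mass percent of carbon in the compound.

40.91%

mol C = 0.7031 g CO₂ ÷ 44.009 g/mol = 0.015976 mol
mol H = 2 × 0.1919 g H₂O ÷ 18.015 g/mol = 0.021304 mol
mass O = 0.4690 − (0.19189 + 0.021475) = 0.25563 g → mol O = 0.25563 ÷ 15.999 = 0.015978 mol
mass % C = 0.19189 g ÷ 0.4690 g × 100%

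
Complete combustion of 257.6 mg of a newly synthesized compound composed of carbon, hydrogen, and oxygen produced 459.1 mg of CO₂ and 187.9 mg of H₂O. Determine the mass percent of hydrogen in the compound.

mol C = 0.4591 g CO₂ ÷ 44.009 g/mol = 0.010432 mol
mol H = 2 × 0.1879 g H₂O ÷ 18.015 g/mol = 0.020860 mol
mass O = 0.2576 − (0.12530 + 0.021027) = 0.11127 g → mol O = 0.11127 ÷ 15.999 = 0.0069551 mol
mass % H = 0.021027 g ÷ 0.2576 g × 100%

8.16%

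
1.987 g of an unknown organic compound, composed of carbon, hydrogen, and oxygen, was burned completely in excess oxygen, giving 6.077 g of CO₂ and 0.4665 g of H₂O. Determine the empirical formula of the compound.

C8H3O

mol C = 6.077 g CO₂ ÷ 44.009 g/mol = 0.13809 mol
mol H = 2 × 0.4665 g H₂O ÷ 18.015 g/mol = 0.051790 mol
mass O = 1.987 − (1.6585 + 0.052204) = 0.27625 g → mol O = 0.27625 ÷ 15.999 = 0.017267 mol
Divide by the smallest (0.017267 mol): C 7.997, H 2.999, O 1.000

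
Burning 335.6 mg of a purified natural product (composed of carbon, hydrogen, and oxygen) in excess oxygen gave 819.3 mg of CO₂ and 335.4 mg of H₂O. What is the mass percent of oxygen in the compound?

22.19%

mol C = 0.8193 g CO₂ ÷ 44.009 g/mol = 0.018617 mol
mol H = 2 × 0.3354 g H₂O ÷ 18.015 g/mol = 0.037236 mol
mass O = 0.3356 − (0.22360 + 0.037534) = 0.074462 g → mol O = 0.074462 ÷ 15.999 = 0.0046542 mol
mass % O = 0.074462 g ÷ 0.3356 g × 100%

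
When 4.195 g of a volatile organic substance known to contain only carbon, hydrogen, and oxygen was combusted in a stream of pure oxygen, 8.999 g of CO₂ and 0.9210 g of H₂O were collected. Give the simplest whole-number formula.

C2HO

mol C = 8.999 g CO₂ ÷ 44.009 g/mol = 0.20448 mol
mol H = 2 × 0.9210 g H₂O ÷ 18.015 g/mol = 0.10225 mol
mass O = 4.195 − (2.4560 + 0.10307) = 1.6359 g → mol O = 1.6359 ÷ 15.999 = 0.10225 mol
Divide by the smallest (0.10225 mol): C 2.000, H 1.000, O 1.000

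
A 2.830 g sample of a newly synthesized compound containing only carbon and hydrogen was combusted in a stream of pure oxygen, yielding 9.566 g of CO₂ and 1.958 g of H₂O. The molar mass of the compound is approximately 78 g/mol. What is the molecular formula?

mol C = 9.566 g CO₂ ÷ 44.009 g/mol = 0.21736 mol
mol H = 2 × 1.958 g H₂O ÷ 18.015 g/mol = 0.21737 mol
Divide by the smallest (0.21736 mol): C 1.000, H 1.000
Empirical formula: CH
Empirical-formula mass = 13.02 g/mol; 78 ÷ 13.02 ≈ 6, so the molecular formula is C6H6.

C6H6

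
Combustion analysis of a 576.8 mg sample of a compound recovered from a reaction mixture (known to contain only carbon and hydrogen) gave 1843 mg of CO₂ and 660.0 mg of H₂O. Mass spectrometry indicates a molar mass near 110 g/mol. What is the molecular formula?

C8H14

mol C = 1.843 g CO₂ ÷ 44.009 g/mol = 0.041878 mol
mol H = 2 × 0.6600 g H₂O ÷ 18.015 g/mol = 0.073272 mol
Divide by the smallest (0.041878 mol): C 1.000, H 1.750
Multiplying each by 4 gives whole numbers: C 4.00, H 7.00
Empirical formula: C4H7
Empirical-formula mass = 55.10 g/mol; 110 ÷ 55.10 ≈ 2, so the molecular formula is C8H14.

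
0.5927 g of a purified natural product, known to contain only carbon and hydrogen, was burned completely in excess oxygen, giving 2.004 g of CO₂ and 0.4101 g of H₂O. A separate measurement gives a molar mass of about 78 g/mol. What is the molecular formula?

C6H6

mol C = 2.004 g CO₂ ÷ 44.009 g/mol = 0.045536 mol
mol H = 2 × 0.4101 g H₂O ÷ 18.015 g/mol = 0.045529 mol
Divide by the smallest (0.045529 mol): C 1.000, H 1.000
Empirical formula: CH
Empirical-formula mass = 13.02 g/mol; 78 ÷ 13.02 ≈ 6, so the molecular formula is C6H6.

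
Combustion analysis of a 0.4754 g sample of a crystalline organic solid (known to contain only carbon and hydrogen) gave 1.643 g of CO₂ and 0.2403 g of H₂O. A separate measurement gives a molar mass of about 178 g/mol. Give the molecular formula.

mol C = 1.643 g CO₂ ÷ 44.009 g/mol = 0.037333 mol
mol H = 2 × 0.2403 g H₂O ÷ 18.015 g/mol = 0.026678 mol
Divide by the smallest (0.026678 mol): C 1.399, H 1.000
Multiplying each by 5 gives whole numbers: C 7.00, H 5.00
Empirical formula: C7H5
Empirical-formula mass = 89.12 g/mol; 178 ÷ 89.12 ≈ 2, so the molecular formula is C14H10.

C14H10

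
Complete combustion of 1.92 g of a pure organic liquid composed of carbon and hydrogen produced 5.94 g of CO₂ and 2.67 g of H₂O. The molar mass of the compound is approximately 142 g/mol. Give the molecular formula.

C10H22

mol C = 5.94 g CO₂ ÷ 44.009 g/mol = 0.1350 mol
mol H = 2 × 2.67 g H₂O ÷ 18.015 g/mol = 0.2964 mol
Divide by the smallest (0.1350 mol): C 1.000, H 2.196
Multiplying each by 5 gives whole numbers: C 5.00, H 10.98
Empirical formula: C5H11
Empirical-formula mass = 71.14 g/mol; 142 ÷ 71.14 ≈ 2, so the molecular formula is C10H22.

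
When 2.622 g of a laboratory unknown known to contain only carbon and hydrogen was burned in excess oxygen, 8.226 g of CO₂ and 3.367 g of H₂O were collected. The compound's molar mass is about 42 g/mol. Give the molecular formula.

mol C = 8.226 g CO₂ ÷ 44.009 g/mol = 0.18692 mol
mol H = 2 × 3.367 g H₂O ÷ 18.015 g/mol = 0.37380 mol
Divide by the smallest (0.18692 mol): C 1.000, H 2.000
Empirical formula: CH2
Empirical-formula mass = 14.03 g/mol; 42 ÷ 14.03 ≈ 3, so the molecular formula is C3H6.

C3H6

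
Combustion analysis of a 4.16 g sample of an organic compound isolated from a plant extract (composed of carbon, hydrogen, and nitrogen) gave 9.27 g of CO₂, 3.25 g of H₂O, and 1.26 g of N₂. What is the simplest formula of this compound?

mol C = 9.27 g CO₂ ÷ 44.009 g/mol = 0.2106 mol
mol H = 2 × 3.25 g H₂O ÷ 18.015 g/mol = 0.3608 mol
mol N = 2 × 1.26 g N₂ ÷ 28.014 g/mol = 0.08996 mol
Divide by the smallest (0.08996 mol): C 2.342, H 4.011, N 1.000
Multiplying each by 3 gives whole numbers: C 7.02, H 12.03, N 3.00

C7H12N3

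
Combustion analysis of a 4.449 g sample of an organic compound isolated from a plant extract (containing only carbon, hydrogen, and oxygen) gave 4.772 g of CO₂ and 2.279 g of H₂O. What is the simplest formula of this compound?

C3H7O5

mol C = 4.772 g CO₂ ÷ 44.009 g/mol = 0.10843 mol
mol H = 2 × 2.279 g H₂O ÷ 18.015 g/mol = 0.25301 mol
mass O = 4.449 − (1.3024 + 0.25504) = 2.8916 g → mol O = 2.8916 ÷ 15.999 = 0.18074 mol
Divide by the smallest (0.10843 mol): C 1.000, H 2.333, O 1.667
Multiplying each by 3 gives whole numbers: C 3.00, H 7.00, O 5.00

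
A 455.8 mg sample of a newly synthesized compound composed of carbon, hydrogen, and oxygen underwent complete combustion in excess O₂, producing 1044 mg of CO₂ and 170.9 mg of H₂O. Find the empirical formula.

C5H4O2

mol C = 1.044 g CO₂ ÷ 44.009 g/mol = 0.023722 mol
mol H = 2 × 0.1709 g H₂O ÷ 18.015 g/mol = 0.018973 mol
mass O = 0.4558 − (0.28493 + 0.019125) = 0.15175 g → mol O = 0.15175 ÷ 15.999 = 0.0094847 mol
Divide by the smallest (0.0094847 mol): C 2.501, H 2.000, O 1.000
Multiplying each by 2 gives whole numbers: C 5.00, H 4.00, O 2.00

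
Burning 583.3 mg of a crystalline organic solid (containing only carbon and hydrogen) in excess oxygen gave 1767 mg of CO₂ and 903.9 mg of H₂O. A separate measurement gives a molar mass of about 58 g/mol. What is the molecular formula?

mol C = 1.767 g CO₂ ÷ 44.009 g/mol = 0.040151 mol
mol H = 2 × 0.9039 g H₂O ÷ 18.015 g/mol = 0.10035 mol
Divide by the smallest (0.040151 mol): C 1.000, H 2.499
Multiplying each by 2 gives whole numbers: C 2.00, H 5.00
Empirical formula: C2H5
Empirical-formula mass = 29.06 g/mol; 58 ÷ 29.06 ≈ 2, so the molecular formula is C4H10.

C4H10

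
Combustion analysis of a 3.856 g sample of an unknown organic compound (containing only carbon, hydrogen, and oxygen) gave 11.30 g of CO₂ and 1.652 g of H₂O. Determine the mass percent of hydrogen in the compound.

mol C = 11.30 g CO₂ ÷ 44.009 g/mol = 0.25677 mol
mol H = 2 × 1.652 g H₂O ÷ 18.015 g/mol = 0.18340 mol
mass O = 3.856 − (3.0840 + 0.18487) = 0.58712 g → mol O = 0.58712 ÷ 15.999 = 0.036697 mol
mass % H = 0.18487 g ÷ 3.856 g × 100%

4.79%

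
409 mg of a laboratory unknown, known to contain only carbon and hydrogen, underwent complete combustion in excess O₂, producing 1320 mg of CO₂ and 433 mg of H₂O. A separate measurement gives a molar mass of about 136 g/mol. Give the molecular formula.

C10H16

mol C = 1.32 g CO₂ ÷ 44.009 g/mol = 0.02999 mol
mol H = 2 × 0.433 g H₂O ÷ 18.015 g/mol = 0.04807 mol
Divide by the smallest (0.02999 mol): C 1.000, H 1.603
Multiplying each by 5 gives whole numbers: C 5.00, H 8.01
Empirical formula: C5H8
Empirical-formula mass = 68.12 g/mol; 136 ÷ 68.12 ≈ 2, so the molecular formula is C10H16.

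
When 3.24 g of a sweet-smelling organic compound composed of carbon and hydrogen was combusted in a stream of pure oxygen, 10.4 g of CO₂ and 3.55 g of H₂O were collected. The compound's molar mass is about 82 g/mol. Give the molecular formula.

mol C = 10.4 g CO₂ ÷ 44.009 g/mol = 0.2363 mol
mol H = 2 × 3.55 g H₂O ÷ 18.015 g/mol = 0.3941 mol
Divide by the smallest (0.2363 mol): C 1.000, H 1.668
Multiplying each by 3 gives whole numbers: C 3.00, H 5.00
Empirical formula: C3H5
Empirical-formula mass = 41.07 g/mol; 82 ÷ 41.07 ≈ 2, so the molecular formula is C6H10.

C6H10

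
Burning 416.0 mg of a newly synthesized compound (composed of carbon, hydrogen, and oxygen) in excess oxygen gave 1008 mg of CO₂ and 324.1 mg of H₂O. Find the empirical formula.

C7H11O2

mol C = 1.008 g CO₂ ÷ 44.009 g/mol = 0.022904 mol
mol H = 2 × 0.3241 g H₂O ÷ 18.015 g/mol = 0.035981 mol
mass O = 0.4160 − (0.27510 + 0.036269) = 0.10463 g → mol O = 0.10463 ÷ 15.999 = 0.0065395 mol
Divide by the smallest (0.0065395 mol): C 3.502, H 5.502, O 1.000
Multiplying each by 2 gives whole numbers: C 7.00, H 11.00, O 2.00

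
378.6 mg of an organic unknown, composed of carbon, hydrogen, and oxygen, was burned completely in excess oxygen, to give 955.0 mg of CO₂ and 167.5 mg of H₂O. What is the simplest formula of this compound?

mol C = 0.9550 g CO₂ ÷ 44.009 g/mol = 0.021700 mol
mol H = 2 × 0.1675 g H₂O ÷ 18.015 g/mol = 0.018596 mol
mass O = 0.3786 − (0.26064 + 0.018744) = 0.099216 g → mol O = 0.099216 ÷ 15.999 = 0.0062014 mol
Divide by the smallest (0.0062014 mol): C 3.499, H 2.999, O 1.000
Multiplying each by 2 gives whole numbers: C 7.00, H 6.00, O 2.00

C7H6O2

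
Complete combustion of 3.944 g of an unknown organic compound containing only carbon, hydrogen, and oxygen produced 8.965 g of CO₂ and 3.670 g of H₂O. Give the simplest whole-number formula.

mol C = 8.965 g CO₂ ÷ 44.009 g/mol = 0.20371 mol
mol H = 2 × 3.670 g H₂O ÷ 18.015 g/mol = 0.40744 mol
mass O = 3.944 − (2.4467 + 0.41070) = 1.0866 g → mol O = 1.0866 ÷ 15.999 = 0.067914 mol
Divide by the smallest (0.067914 mol): C 2.999, H 5.999, O 1.000

C3H6O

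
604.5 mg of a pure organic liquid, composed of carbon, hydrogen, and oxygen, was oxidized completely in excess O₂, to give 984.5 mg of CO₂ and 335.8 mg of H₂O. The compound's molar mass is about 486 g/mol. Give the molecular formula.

mol C = 0.9845 g CO₂ ÷ 44.009 g/mol = 0.022370 mol
mol H = 2 × 0.3358 g H₂O ÷ 18.015 g/mol = 0.037280 mol
mass O = 0.6045 − (0.26869 + 0.037578) = 0.29823 g → mol O = 0.29823 ÷ 15.999 = 0.018641 mol
Divide by the smallest (0.018641 mol): C 1.200, H 2.000, O 1.000
Multiplying each by 5 gives whole numbers: C 6.00, H 10.00, O 5.00
Empirical formula: C6H10O5
Empirical-formula mass = 162.14 g/mol; 486 ÷ 162.14 ≈ 3, so the molecular formula is C18H30O15.

C18H30O15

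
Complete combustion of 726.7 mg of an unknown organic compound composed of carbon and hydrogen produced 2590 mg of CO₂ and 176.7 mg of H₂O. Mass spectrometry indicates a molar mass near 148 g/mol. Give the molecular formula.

mol C = 2.590 g CO₂ ÷ 44.009 g/mol = 0.058852 mol
mol H = 2 × 0.1767 g H₂O ÷ 18.015 g/mol = 0.019617 mol
Divide by the smallest (0.019617 mol): C 3.000, H 1.000
Empirical formula: C3H
Empirical-formula mass = 37.04 g/mol; 148 ÷ 37.04 ≈ 4, so the molecular formula is C12H4.

C12H4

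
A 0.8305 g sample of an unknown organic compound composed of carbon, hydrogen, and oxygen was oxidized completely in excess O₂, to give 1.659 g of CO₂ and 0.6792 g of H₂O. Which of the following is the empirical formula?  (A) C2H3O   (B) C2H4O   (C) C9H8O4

mol C = 1.659 g CO₂ ÷ 44.009 g/mol = 0.037697 mol
mol H = 2 × 0.6792 g H₂O ÷ 18.015 g/mol = 0.075404 mol
mass O = 0.8305 − (0.45278 + 0.076007) = 0.30172 g → mol O = 0.30172 ÷ 15.999 = 0.018858 mol
Divide by the smallest (0.018858 mol): C 1.999, H 3.998, O 1.000

(B) C2H4O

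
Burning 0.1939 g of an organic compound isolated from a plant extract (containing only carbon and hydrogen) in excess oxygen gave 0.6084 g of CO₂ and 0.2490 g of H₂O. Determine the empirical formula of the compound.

mol C = 0.6084 g CO₂ ÷ 44.009 g/mol = 0.013824 mol
mol H = 2 × 0.2490 g H₂O ÷ 18.015 g/mol = 0.027644 mol
Divide by the smallest (0.013824 mol): C 1.000, H 2.000

CH2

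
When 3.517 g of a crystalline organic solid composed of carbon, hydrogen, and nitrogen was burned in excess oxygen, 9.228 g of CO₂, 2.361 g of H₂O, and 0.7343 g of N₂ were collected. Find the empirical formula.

mol C = 9.228 g CO₂ ÷ 44.009 g/mol = 0.20968 mol
mol H = 2 × 2.361 g H₂O ÷ 18.015 g/mol = 0.26211 mol
mol N = 2 × 0.7343 g N₂ ÷ 28.014 g/mol = 0.052424 mol
Divide by the smallest (0.052424 mol): C 4.000, H 5.000, N 1.000

C4H5N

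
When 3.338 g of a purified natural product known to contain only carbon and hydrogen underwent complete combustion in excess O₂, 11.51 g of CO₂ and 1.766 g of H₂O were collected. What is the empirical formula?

C4H3

mol C = 11.51 g CO₂ ÷ 44.009 g/mol = 0.26154 mol
mol H = 2 × 1.766 g H₂O ÷ 18.015 g/mol = 0.19606 mol
Divide by the smallest (0.19606 mol): C 1.334, H 1.000
Multiplying each by 3 gives whole numbers: C 4.00, H 3.00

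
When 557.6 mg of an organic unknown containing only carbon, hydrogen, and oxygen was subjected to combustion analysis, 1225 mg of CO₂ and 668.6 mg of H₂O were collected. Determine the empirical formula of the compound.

mol C = 1.225 g CO₂ ÷ 44.009 g/mol = 0.027835 mol
mol H = 2 × 0.6686 g H₂O ÷ 18.015 g/mol = 0.074227 mol
mass O = 0.5576 − (0.33433 + 0.074821) = 0.14845 g → mol O = 0.14845 ÷ 15.999 = 0.0092787 mol
Divide by the smallest (0.0092787 mol): C 3.000, H 8.000, O 1.000

C3H8O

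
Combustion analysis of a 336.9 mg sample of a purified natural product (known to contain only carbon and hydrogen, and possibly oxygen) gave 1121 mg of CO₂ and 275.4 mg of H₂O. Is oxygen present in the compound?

mol C = 1.121 g CO₂ ÷ 44.009 g/mol = 0.025472 mol
mol H = 2 × 0.2754 g H₂O ÷ 18.015 g/mol = 0.030575 mol
C and H together account for 0.33676 g — essentially the entire 0.3369 g sample — so the compound contains no oxygen.

no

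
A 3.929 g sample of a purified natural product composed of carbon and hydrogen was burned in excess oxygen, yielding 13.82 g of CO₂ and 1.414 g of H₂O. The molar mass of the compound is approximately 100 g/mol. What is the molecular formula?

C8H4

mol C = 13.82 g CO₂ ÷ 44.009 g/mol = 0.31403 mol
mol H = 2 × 1.414 g H₂O ÷ 18.015 g/mol = 0.15698 mol
Divide by the smallest (0.15698 mol): C 2.000, H 1.000
Empirical formula: C2H
Empirical-formula mass = 25.03 g/mol; 100 ÷ 25.03 ≈ 4, so the molecular formula is C8H4.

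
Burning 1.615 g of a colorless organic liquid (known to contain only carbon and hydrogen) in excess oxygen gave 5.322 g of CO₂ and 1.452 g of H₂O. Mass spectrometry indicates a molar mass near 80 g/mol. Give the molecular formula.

mol C = 5.322 g CO₂ ÷ 44.009 g/mol = 0.12093 mol
mol H = 2 × 1.452 g H₂O ÷ 18.015 g/mol = 0.16120 mol
Divide by the smallest (0.12093 mol): C 1.000, H 1.333
Multiplying each by 3 gives whole numbers: C 3.00, H 4.00
Empirical formula: C3H4
Empirical-formula mass = 40.06 g/mol; 80 ÷ 40.06 ≈ 2, so the molecular formula is C6H8.

C6H8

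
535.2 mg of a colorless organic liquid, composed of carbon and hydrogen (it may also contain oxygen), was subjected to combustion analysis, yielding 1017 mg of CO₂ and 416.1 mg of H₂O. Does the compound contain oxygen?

mol C = 1.017 g CO₂ ÷ 44.009 g/mol = 0.023109 mol
mol H = 2 × 0.4161 g H₂O ÷ 18.015 g/mol = 0.046195 mol
C and H account for only 0.32413 g of the 0.5352 g sample; the remaining 0.21107 g must be oxygen.

yes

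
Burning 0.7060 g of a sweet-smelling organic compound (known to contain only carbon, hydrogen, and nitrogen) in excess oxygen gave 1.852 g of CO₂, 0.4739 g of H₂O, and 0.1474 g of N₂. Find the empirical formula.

mol C = 1.852 g CO₂ ÷ 44.009 g/mol = 0.042082 mol
mol H = 2 × 0.4739 g H₂O ÷ 18.015 g/mol = 0.052612 mol
mol N = 2 × 0.1474 g N₂ ÷ 28.014 g/mol = 0.010523 mol
Divide by the smallest (0.010523 mol): C 3.999, H 5.000, N 1.000

C4H5N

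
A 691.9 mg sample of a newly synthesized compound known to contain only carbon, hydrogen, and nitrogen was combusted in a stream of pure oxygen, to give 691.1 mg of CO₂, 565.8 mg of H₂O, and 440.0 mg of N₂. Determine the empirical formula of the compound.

mol C = 0.6911 g CO₂ ÷ 44.009 g/mol = 0.015704 mol
mol H = 2 × 0.5658 g H₂O ÷ 18.015 g/mol = 0.062814 mol
mol N = 2 × 0.4400 g N₂ ÷ 28.014 g/mol = 0.031413 mol
Divide by the smallest (0.015704 mol): C 1.000, H 4.000, N 2.000

CH4N2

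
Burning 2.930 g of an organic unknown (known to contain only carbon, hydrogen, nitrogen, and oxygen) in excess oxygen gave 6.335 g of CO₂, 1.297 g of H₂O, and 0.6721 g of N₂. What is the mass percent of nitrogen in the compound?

mol C = 6.335 g CO₂ ÷ 44.009 g/mol = 0.14395 mol
mol H = 2 × 1.297 g H₂O ÷ 18.015 g/mol = 0.14399 mol
mol N = 2 × 0.6721 g N₂ ÷ 28.014 g/mol = 0.047983 mol
mass O = 2.930 − (1.7290 + 0.14514 + 0.67210) = 0.38380 g → mol O = 0.38380 ÷ 15.999 = 0.023989 mol
mass % N = 0.67210 g ÷ 2.930 g × 100%

22.94%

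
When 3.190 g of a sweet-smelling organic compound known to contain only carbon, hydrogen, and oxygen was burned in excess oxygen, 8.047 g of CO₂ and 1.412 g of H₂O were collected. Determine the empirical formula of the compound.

C7H6O2

mol C = 8.047 g CO₂ ÷ 44.009 g/mol = 0.18285 mol
mol H = 2 × 1.412 g H₂O ÷ 18.015 g/mol = 0.15676 mol
mass O = 3.190 − (2.1962 + 0.15801) = 0.83579 g → mol O = 0.83579 ÷ 15.999 = 0.052240 mol
Divide by the smallest (0.052240 mol): C 3.500, H 3.001, O 1.000
Multiplying each by 2 gives whole numbers: C 7.00, H 6.00, O 2.00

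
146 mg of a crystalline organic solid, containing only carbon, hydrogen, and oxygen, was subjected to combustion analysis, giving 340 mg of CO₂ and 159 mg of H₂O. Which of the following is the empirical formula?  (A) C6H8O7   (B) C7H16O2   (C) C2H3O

mol C = 0.340 g CO₂ ÷ 44.009 g/mol = 0.007726 mol
mol H = 2 × 0.159 g H₂O ÷ 18.015 g/mol = 0.01765 mol
mass O = 0.146 − (0.09279 + 0.01779) = 0.03541 g → mol O = 0.03541 ÷ 15.999 = 0.002213 mol
Divide by the smallest (0.002213 mol): C 3.490, H 7.975, O 1.000
Multiplying each by 2 gives whole numbers: C 6.98, H 15.95, O 2.00

(B) C7H16O2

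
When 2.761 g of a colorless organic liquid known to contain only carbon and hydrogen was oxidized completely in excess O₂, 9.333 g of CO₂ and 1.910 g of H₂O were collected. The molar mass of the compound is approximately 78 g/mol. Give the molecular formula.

C6H6

mol C = 9.333 g CO₂ ÷ 44.009 g/mol = 0.21207 mol
mol H = 2 × 1.910 g H₂O ÷ 18.015 g/mol = 0.21205 mol
Divide by the smallest (0.21205 mol): C 1.000, H 1.000
Empirical formula: CH
Empirical-formula mass = 13.02 g/mol; 78 ÷ 13.02 ≈ 6, so the molecular formula is C6H6.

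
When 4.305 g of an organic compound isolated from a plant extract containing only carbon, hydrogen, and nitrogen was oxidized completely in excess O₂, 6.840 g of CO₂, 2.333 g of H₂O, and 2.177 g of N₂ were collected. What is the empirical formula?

mol C = 6.840 g CO₂ ÷ 44.009 g/mol = 0.15542 mol
mol H = 2 × 2.333 g H₂O ÷ 18.015 g/mol = 0.25901 mol
mol N = 2 × 2.177 g N₂ ÷ 28.014 g/mol = 0.15542 mol
Divide by the smallest (0.15542 mol): C 1.000, H 1.666, N 1.000
Multiplying each by 3 gives whole numbers: C 3.00, H 5.00, N 3.00

C3H5N3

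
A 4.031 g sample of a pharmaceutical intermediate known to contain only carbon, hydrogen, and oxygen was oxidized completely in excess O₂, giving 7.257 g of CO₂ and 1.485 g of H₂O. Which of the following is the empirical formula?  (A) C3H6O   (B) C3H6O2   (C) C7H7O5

(C) C7H7O5

mol C = 7.257 g CO₂ ÷ 44.009 g/mol = 0.16490 mol
mol H = 2 × 1.485 g H₂O ÷ 18.015 g/mol = 0.16486 mol
mass O = 4.031 − (1.9806 + 0.16618) = 1.8842 g → mol O = 1.8842 ÷ 15.999 = 0.11777 mol
Divide by the smallest (0.11777 mol): C 1.400, H 1.400, O 1.000
Multiplying each by 5 gives whole numbers: C 7.00, H 7.00, O 5.00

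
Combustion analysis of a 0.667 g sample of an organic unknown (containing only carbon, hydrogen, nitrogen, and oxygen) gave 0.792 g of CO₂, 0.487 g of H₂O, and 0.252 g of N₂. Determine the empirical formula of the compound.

C2H6N2O

mol C = 0.792 g CO₂ ÷ 44.009 g/mol = 0.01800 mol
mol H = 2 × 0.487 g H₂O ÷ 18.015 g/mol = 0.05407 mol
mol N = 2 × 0.252 g N₂ ÷ 28.014 g/mol = 0.01799 mol
mass O = 0.667 − (0.2162 + 0.05450 + 0.2520) = 0.1443 g → mol O = 0.1443 ÷ 15.999 = 0.009022 mol
Divide by the smallest (0.009022 mol): C 1.995, H 5.992, N 1.994, O 1.000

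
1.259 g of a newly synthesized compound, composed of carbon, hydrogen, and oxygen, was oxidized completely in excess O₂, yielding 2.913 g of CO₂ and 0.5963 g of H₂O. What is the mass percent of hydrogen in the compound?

mol C = 2.913 g CO₂ ÷ 44.009 g/mol = 0.066191 mol
mol H = 2 × 0.5963 g H₂O ÷ 18.015 g/mol = 0.066200 mol
mass O = 1.259 − (0.79502 + 0.066730) = 0.39725 g → mol O = 0.39725 ÷ 15.999 = 0.024830 mol
mass % H = 0.066730 g ÷ 1.259 g × 100%

5.30%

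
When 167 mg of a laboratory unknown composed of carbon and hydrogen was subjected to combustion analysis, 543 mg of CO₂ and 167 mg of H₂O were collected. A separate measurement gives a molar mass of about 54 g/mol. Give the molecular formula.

C4H6

mol C = 0.543 g CO₂ ÷ 44.009 g/mol = 0.01234 mol
mol H = 2 × 0.167 g H₂O ÷ 18.015 g/mol = 0.01854 mol
Divide by the smallest (0.01234 mol): C 1.000, H 1.503
Multiplying each by 2 gives whole numbers: C 2.00, H 3.01
Empirical formula: C2H3
Empirical-formula mass = 27.05 g/mol; 54 ÷ 27.05 ≈ 2, so the molecular formula is C4H6.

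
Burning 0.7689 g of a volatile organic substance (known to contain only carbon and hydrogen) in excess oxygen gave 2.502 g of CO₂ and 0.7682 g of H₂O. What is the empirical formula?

C2H3

mol C = 2.502 g CO₂ ÷ 44.009 g/mol = 0.056852 mol
mol H = 2 × 0.7682 g H₂O ÷ 18.015 g/mol = 0.085284 mol
Divide by the smallest (0.056852 mol): C 1.000, H 1.500
Multiplying each by 2 gives whole numbers: C 2.00, H 3.00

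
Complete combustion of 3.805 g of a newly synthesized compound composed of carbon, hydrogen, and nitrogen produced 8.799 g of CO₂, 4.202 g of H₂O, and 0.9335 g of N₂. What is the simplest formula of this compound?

C3H7N

mol C = 8.799 g CO₂ ÷ 44.009 g/mol = 0.19994 mol
mol H = 2 × 4.202 g H₂O ÷ 18.015 g/mol = 0.46650 mol
mol N = 2 × 0.9335 g N₂ ÷ 28.014 g/mol = 0.066645 mol
Divide by the smallest (0.066645 mol): C 3.000, H 7.000, N 1.000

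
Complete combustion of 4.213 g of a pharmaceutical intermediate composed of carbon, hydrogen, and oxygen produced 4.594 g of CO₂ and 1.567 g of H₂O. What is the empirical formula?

C3H5O5

mol C = 4.594 g CO₂ ÷ 44.009 g/mol = 0.10439 mol
mol H = 2 × 1.567 g H₂O ÷ 18.015 g/mol = 0.17397 mol
mass O = 4.213 − (1.2538 + 0.17536) = 2.7838 g → mol O = 2.7838 ÷ 15.999 = 0.17400 mol
Divide by the smallest (0.10439 mol): C 1.000, H 1.667, O 1.667
Multiplying each by 3 gives whole numbers: C 3.00, H 5.00, O 5.00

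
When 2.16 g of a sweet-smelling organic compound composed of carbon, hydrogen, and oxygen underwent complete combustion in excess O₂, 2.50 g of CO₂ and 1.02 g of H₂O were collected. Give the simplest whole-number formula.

mol C = 2.50 g CO₂ ÷ 44.009 g/mol = 0.05681 mol
mol H = 2 × 1.02 g H₂O ÷ 18.015 g/mol = 0.1132 mol
mass O = 2.16 − (0.6823 + 0.1141) = 1.364 g → mol O = 1.364 ÷ 15.999 = 0.08523 mol
Divide by the smallest (0.05681 mol): C 1.000, H 1.993, O 1.500
Multiplying each by 2 gives whole numbers: C 2.00, H 3.99, O 3.00

C2H4O3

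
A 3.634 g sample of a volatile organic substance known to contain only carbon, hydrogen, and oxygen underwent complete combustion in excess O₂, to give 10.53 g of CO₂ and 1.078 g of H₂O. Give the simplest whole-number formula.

mol C = 10.53 g CO₂ ÷ 44.009 g/mol = 0.23927 mol
mol H = 2 × 1.078 g H₂O ÷ 18.015 g/mol = 0.11968 mol
mass O = 3.634 − (2.8739 + 0.12064) = 0.63950 g → mol O = 0.63950 ÷ 15.999 = 0.039971 mol
Divide by the smallest (0.039971 mol): C 5.986, H 2.994, O 1.000

C6H3O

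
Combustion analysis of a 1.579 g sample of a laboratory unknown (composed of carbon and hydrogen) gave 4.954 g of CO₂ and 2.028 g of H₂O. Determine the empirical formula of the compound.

CH2

mol C = 4.954 g CO₂ ÷ 44.009 g/mol = 0.11257 mol
mol H = 2 × 2.028 g H₂O ÷ 18.015 g/mol = 0.22515 mol
Divide by the smallest (0.11257 mol): C 1.000, H 2.000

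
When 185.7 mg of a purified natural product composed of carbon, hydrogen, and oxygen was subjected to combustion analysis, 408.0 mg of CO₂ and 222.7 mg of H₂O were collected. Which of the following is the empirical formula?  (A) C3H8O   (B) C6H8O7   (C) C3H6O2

(A) C3H8O

mol C = 0.4080 g CO₂ ÷ 44.009 g/mol = 0.0092708 mol
mol H = 2 × 0.2227 g H₂O ÷ 18.015 g/mol = 0.024724 mol
mass O = 0.1857 − (0.11135 + 0.024922) = 0.049426 g → mol O = 0.049426 ÷ 15.999 = 0.0030893 mol
Divide by the smallest (0.0030893 mol): C 3.001, H 8.003, O 1.000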